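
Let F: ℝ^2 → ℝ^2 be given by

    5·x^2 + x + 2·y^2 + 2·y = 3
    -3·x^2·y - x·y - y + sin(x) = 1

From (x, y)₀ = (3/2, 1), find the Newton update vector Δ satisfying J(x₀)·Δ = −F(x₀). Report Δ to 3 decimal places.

(-0.811, -0.130)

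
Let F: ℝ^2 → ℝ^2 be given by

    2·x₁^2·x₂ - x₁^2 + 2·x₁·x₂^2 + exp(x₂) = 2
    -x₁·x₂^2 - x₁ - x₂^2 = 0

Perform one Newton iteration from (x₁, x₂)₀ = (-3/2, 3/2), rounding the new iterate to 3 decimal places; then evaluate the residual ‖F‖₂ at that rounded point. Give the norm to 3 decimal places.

At (-3/2, 3/2): F = (0.23169, 2.625).
Jacobian J = [[4·x₁·x₂ - 2·x₁ + 2·x₂^2, 2·x₁^2 + 4·x₁·x₂ + exp(x₂)], [-x₂^2 - 1, -2·x₁·x₂ - 2·x₂]].
At the point, J = [[-1.500, -0.01831], [-3.250, 1.500]] (det J = -2.30951).
Solving J·Δ = −F gives Δ = (0.171, -1.379).
Then the next iterate is (x₁, x₂)₁ = (-1.329, 0.121).
Re-evaluating at (-1.329, 0.121): F = (-2.24910, 1.33382), so ‖F‖₂ = 2.615.

2.615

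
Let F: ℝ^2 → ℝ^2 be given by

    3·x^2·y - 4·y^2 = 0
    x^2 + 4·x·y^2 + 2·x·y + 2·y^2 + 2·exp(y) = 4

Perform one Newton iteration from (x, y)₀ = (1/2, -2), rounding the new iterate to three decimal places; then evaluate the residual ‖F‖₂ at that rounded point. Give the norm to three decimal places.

4.919

At (1/2, -2): F = (-17.500, 10.52067).
Jacobian J = [[6·x·y, 3·x^2 - 8·y], [2·x + 4·y^2 + 2·y, 8·x·y + 2·x + 4·y + 2·exp(y)]].
At the point, J = [[-6.000, 16.750], [13.000, -14.72933]] (det J = -129.37402).
Solving J·Δ = −F gives Δ = (0.630, 1.271).
Then the next iterate is (x, y)₁ = (1.130, -0.729).
Re-evaluating at (1.130, -0.729): F = (-4.91834, 0.05914), so ‖F‖₂ = 4.919.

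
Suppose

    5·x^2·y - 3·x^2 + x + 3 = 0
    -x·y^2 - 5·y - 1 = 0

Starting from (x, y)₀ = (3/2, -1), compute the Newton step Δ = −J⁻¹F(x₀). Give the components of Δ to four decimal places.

(0.0197, 1.2402)

At (3/2, -1): F = (-13.5000, 2.5000).
Jacobian J = [[10·x·y - 6·x + 1, 5·x^2], [-y^2, -2·x·y - 5]].
At the point, J = [[-23.0000, 11.2500], [-1.0000, -2.0000]] (det J = 57.2500).
Solving J·Δ = −F gives Δ = (0.0197, 1.2402).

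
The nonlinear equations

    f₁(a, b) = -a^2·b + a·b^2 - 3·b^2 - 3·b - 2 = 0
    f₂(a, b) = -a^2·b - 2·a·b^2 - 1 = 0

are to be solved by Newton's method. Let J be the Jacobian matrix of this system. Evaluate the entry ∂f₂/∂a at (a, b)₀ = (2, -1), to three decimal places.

∂f₂/∂a = -2·a·b - 2·b^2.
At (2, -1) this is 2.000.

2.000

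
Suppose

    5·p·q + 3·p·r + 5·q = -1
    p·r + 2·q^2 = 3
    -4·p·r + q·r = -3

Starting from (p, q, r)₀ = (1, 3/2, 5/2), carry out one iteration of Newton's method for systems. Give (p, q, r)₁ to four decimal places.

At (1, 3/2, 5/2): F = (23.5000, 4.0000, -3.2500).
Jacobian J = [[5·q + 3·r, 5·p + 5, 3·p], [r, 4·q, p], [-4·r, r, -4·p + q]].
At the point, J = [[15.0000, 10.0000, 3.0000], [2.5000, 6.0000, 1.0000], [-10.0000, 2.5000, -2.5000]] (det J = -101.2500).
Solving J·Δ = −F gives Δ = (-2.5210, -0.9259, 7.8580).
Then the next iterate is (p, q, r)₁ = (-1.5210, 0.5741, 10.3580).

(-1.5210, 0.5741, 10.3580)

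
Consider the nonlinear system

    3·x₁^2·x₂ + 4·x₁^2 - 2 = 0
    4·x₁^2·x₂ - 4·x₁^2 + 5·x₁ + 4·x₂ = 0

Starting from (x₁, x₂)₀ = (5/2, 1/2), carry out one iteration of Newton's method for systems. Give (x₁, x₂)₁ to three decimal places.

At (5/2, 1/2): F = (32.375, 2.000).
Jacobian J = [[6·x₁·x₂ + 8·x₁, 3·x₁^2], [8·x₁·x₂ - 8·x₁ + 5, 4·x₁^2 + 4]].
At the point, J = [[27.500, 18.750], [-5.000, 29.000]] (det J = 891.250).
Solving J·Δ = −F gives Δ = (-1.011, -0.243).
Then the next iterate is (x₁, x₂)₁ = (1.489, 0.257).

(1.489, 0.257)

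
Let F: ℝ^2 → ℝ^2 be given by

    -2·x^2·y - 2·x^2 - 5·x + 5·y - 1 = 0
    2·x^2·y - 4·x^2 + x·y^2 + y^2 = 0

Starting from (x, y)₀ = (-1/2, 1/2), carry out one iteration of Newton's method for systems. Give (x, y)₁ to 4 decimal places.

(-0.1353, -0.0602)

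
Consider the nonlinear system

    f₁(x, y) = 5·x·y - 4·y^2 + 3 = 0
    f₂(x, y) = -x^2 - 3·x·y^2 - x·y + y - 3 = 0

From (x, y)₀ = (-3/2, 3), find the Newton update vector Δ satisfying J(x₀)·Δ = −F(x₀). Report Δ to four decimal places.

(-0.7123, -2.1011)

At (-3/2, 3): F = (-55.5000, 42.7500).
Jacobian J = [[5·y, 5·x - 8·y], [-2·x - 3·y^2 - y, -6·x·y - x + 1]].
At the point, J = [[15.0000, -31.5000], [-27.0000, 29.5000]] (det J = -408.0000).
Solving J·Δ = −F gives Δ = (-0.7123, -2.1011).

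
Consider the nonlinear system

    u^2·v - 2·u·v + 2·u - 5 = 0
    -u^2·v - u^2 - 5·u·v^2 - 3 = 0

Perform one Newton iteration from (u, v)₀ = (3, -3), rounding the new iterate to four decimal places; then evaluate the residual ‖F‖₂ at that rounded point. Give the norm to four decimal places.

35.2520

At (3, -3): F = (-8.0000, -120.0000).
Jacobian J = [[2·u·v - 2·v + 2, u^2 - 2·u], [-2·u·v - 2·u - 5·v^2, -u^2 - 10·u·v]].
At the point, J = [[-10.0000, 3.0000], [-33.0000, 81.0000]] (det J = -711.0000).
Solving J·Δ = −F gives Δ = (-0.4051, 1.3165).
Then the next iterate is (u, v)₁ = (2.5949, -1.6835).
Re-evaluating at (2.5949, -1.6835): F = (-2.409029, -35.169616), so ‖F‖₂ = 35.2520.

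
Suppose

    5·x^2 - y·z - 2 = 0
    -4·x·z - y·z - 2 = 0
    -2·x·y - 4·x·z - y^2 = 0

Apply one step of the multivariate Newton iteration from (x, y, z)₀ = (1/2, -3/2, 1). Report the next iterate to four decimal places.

At (1/2, -3/2, 1): F = (0.7500, -2.5000, -2.7500).
Jacobian J = [[10·x, -z, -y], [-4·z, -z, -4·x - y], [-2·y - 4·z, -2·x - 2·y, -4·x]].
At the point, J = [[5.0000, -1.0000, 1.5000], [-4.0000, -1.0000, -0.5000], [-1.0000, 2.0000, -2.0000]] (det J = 9.0000).
Solving J·Δ = −F gives Δ = (0.6389, -2.8056, -4.5000).
Then the next iterate is (x, y, z)₁ = (1.1389, -4.3056, -3.5000).

(1.1389, -4.3056, -3.5000)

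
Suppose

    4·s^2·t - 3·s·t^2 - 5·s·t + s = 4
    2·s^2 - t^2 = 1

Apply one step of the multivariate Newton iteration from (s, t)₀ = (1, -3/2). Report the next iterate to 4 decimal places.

(0.7649, -0.7699)

At (1, -3/2): F = (-8.2500, -1.2500).
Jacobian J = [[8·s·t - 3·t^2 - 5·t + 1, 4·s^2 - 6·s·t - 5·s], [4·s, -2·t]].
At the point, J = [[-10.2500, 8.0000], [4.0000, 3.0000]] (det J = -62.7500).
Solving J·Δ = −F gives Δ = (-0.2351, 0.7301).
Then the next iterate is (s, t)₁ = (0.7649, -0.7699).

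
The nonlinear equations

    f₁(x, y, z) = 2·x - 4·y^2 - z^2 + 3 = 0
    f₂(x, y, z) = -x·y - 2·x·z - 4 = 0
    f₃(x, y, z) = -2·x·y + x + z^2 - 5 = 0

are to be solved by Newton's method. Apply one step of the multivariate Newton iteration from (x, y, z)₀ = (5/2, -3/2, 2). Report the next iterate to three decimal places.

(1.900, -1.557, 0.279)

At (5/2, -3/2, 2): F = (-5.000, -10.250, 9.000).
Jacobian J = [[2, -8·y, -2·z], [-y - 2·z, -x, -2·x], [-2·y + 1, -2·x, 2·z]].
At the point, J = [[2.000, 12.000, -4.000], [-2.500, -2.500, -5.000], [4.000, -5.000, 4.000]] (det J = -280.000).
Solving J·Δ = −F gives Δ = (-0.600, -0.057, -1.721).
Then the next iterate is (x, y, z)₁ = (1.900, -1.557, 0.279).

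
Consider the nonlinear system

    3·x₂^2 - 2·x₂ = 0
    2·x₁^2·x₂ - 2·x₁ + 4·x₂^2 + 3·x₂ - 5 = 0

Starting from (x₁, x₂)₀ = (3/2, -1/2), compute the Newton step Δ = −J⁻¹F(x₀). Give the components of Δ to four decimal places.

At (3/2, -1/2): F = (1.7500, -10.7500).
Jacobian J = [[0, 6·x₂ - 2], [4·x₁·x₂ - 2, 2·x₁^2 + 8·x₂ + 3]].
At the point, J = [[0.0000, -5.0000], [-5.0000, 3.5000]] (det J = -25.0000).
Solving J·Δ = −F gives Δ = (-1.9050, 0.3500).

(-1.9050, 0.3500)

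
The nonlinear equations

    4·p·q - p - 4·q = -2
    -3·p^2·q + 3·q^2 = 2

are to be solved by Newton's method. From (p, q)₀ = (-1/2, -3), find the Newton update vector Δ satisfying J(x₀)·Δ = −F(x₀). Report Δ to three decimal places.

(1.164, 0.895)

At (-1/2, -3): F = (20.500, 27.250).
Jacobian J = [[4·q - 1, 4·p - 4], [-6·p·q, -3·p^2 + 6·q]].
At the point, J = [[-13.000, -6.000], [-9.000, -18.750]] (det J = 189.750).
Solving J·Δ = −F gives Δ = (1.164, 0.895).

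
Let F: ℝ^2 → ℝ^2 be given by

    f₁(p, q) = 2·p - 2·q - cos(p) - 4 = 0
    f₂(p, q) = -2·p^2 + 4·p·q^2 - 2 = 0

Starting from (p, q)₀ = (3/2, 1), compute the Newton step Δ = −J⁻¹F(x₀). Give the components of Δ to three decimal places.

At (3/2, 1): F = (-3.07074, -0.500).
Jacobian J = [[sin(p) + 2, -2], [-4·p + 4·q^2, 8·p·q]].
At the point, J = [[2.99749, -2.000], [-2.000, 12.000]] (det J = 31.96994).
Solving J·Δ = −F gives Δ = (1.184, 0.239).

(1.184, 0.239)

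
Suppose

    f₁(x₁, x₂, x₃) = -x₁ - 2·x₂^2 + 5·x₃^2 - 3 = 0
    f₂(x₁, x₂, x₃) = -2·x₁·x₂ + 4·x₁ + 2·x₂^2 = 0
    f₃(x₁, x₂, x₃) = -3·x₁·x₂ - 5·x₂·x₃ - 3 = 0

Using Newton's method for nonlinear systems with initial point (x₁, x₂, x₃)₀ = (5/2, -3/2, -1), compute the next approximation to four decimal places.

At (5/2, -3/2, -1): F = (-5.0000, 22.0000, 0.7500).
Jacobian J = [[-1, -4·x₂, 10·x₃], [-2·x₂ + 4, -2·x₁ + 4·x₂, 0], [-3·x₂, -3·x₁ - 5·x₃, -5·x₂]].
At the point, J = [[-1.0000, 6.0000, -10.0000], [7.0000, -11.0000, 0.0000], [4.5000, -2.5000, 7.5000]] (det J = -552.5000).
Solving J·Δ = −F gives Δ = (-0.1991, 1.8733, 0.6439).
Then the next iterate is (x₁, x₂, x₃)₁ = (2.3009, 0.3733, -0.3561).

(2.3009, 0.3733, -0.3561)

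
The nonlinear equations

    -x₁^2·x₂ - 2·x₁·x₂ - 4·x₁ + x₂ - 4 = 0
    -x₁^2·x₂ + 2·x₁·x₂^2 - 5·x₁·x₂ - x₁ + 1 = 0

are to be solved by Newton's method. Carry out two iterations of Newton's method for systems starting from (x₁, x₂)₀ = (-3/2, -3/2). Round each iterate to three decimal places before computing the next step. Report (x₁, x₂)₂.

(-1.227, -0.449)

At (-3/2, -3/2): F = (-0.625, -12.125).
Jacobian J = [[-2·x₁·x₂ - 2·x₂ - 4, -x₁^2 - 2·x₁ + 1], [-2·x₁·x₂ + 2·x₂^2 - 5·x₂ - 1, -x₁^2 + 4·x₁·x₂ - 5·x₁]].
At the point, J = [[-5.500, 1.750], [6.500, 14.250]] (det J = -89.750).
Solving J·Δ = −F gives Δ = (0.137, 0.788).
Then the next iterate is (x₁, x₂)₁ = (-1.363, -0.712).
Round to (-1.363, -0.712) and repeat: F = (0.12182, -2.54848), J = [[-4.51691, 1.86823], [1.63298, 8.83905]].
Δ = (0.136, 0.263), so (x₁, x₂)₂ = (-1.227, -0.449).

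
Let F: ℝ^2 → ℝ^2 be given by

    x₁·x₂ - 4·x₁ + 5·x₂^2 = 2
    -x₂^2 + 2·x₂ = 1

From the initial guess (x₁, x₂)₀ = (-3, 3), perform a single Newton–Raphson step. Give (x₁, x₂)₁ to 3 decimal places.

(16.000, 2.000)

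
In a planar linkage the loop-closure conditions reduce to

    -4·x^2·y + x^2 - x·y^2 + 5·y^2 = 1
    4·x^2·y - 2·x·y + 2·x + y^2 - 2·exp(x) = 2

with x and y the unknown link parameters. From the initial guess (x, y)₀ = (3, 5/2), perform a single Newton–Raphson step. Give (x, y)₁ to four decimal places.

At (3, 5/2): F = (-69.5000, 45.078926).
Jacobian J = [[-8·x·y + 2·x - y^2, -4·x^2 - 2·x·y + 10·y], [8·x·y - 2·y - 2·exp(x) + 2, 4·x^2 - 2·x + 2·y]].
At the point, J = [[-60.2500, -26.0000], [16.828926, 35.0000]] (det J = -1671.197920).
Solving J·Δ = −F gives Δ = (-0.7542, -0.9253).
Then the next iterate is (x, y)₁ = (2.2458, 1.5747).

(2.2458, 1.5747)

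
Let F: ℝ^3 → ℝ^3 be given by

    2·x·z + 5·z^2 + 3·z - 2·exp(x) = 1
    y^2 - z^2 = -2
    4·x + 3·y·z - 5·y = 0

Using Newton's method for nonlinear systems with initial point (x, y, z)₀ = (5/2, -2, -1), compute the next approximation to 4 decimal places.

At (5/2, -2, -1): F = (-28.364988, 5.0000, 26.0000).
Jacobian J = [[2·z - 2·exp(x), 0, 2·x + 10·z + 3], [0, 2·y, -2·z], [4, 3·z - 5, 3·y]].
At the point, J = [[-26.364988, 0.0000, -2.0000], [0.0000, -4.0000, 2.0000], [4.0000, -8.0000, -6.0000]] (det J = -1086.599517).
Solving J·Δ = −F gives Δ = (-1.1620, 1.8176, 1.1352).
Then the next iterate is (x, y, z)₁ = (1.3380, -0.1824, 0.1352).

(1.3380, -0.1824, 0.1352)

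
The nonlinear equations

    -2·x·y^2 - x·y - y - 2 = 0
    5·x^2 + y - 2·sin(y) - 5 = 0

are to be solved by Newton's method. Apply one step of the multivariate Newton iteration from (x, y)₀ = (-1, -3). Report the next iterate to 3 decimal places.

(-0.909, -1.781)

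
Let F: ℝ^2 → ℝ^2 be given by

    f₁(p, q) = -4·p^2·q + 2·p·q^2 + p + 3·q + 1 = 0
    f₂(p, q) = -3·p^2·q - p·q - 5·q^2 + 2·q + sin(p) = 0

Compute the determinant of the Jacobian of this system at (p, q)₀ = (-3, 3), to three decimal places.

-1281.309

J = [[-8·p·q + 2·q^2 + 1, -4·p^2 + 4·p·q + 3], [-6·p·q - q + cos(p), -3·p^2 - p - 10·q + 2]].
At the point, J = [[91.000, -69.000], [50.01001, -52.000]].
det J = -1281.309.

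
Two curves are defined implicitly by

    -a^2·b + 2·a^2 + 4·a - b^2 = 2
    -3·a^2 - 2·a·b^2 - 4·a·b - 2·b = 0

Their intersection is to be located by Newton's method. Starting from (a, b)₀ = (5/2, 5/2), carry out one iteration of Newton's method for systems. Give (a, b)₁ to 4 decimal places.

At (5/2, 5/2): F = (-1.3750, -80.0000).
Jacobian J = [[-2·a·b + 4·a + 4, -a^2 - 2·b], [-6·a - 2·b^2 - 4·b, -4·a·b - 4·a - 2]].
At the point, J = [[1.5000, -11.2500], [-37.5000, -37.0000]] (det J = -477.3750).
Solving J·Δ = −F gives Δ = (-1.7787, -0.3594).
Then the next iterate is (a, b)₁ = (0.7213, 2.1406).

(0.7213, 2.1406)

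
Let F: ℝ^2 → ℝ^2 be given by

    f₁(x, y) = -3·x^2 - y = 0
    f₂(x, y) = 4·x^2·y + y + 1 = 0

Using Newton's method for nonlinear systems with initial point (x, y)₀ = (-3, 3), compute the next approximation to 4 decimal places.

(-1.3199, 3.2424)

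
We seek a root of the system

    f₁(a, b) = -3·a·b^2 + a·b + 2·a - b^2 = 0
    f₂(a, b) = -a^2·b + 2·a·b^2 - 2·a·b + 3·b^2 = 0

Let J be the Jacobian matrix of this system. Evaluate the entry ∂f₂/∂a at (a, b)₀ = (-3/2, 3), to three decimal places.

21.000

∂f₂/∂a = -2·a·b + 2·b^2 - 2·b.
At (-3/2, 3) this is 21.000.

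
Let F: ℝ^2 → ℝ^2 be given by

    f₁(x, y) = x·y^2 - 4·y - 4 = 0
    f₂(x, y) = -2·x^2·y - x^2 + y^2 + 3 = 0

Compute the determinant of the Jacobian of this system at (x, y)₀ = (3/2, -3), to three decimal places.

100.500

J = [[y^2, 2·x·y - 4], [-4·x·y - 2·x, -2·x^2 + 2·y]].
At the point, J = [[9.000, -13.000], [15.000, -10.500]].
det J = 100.500.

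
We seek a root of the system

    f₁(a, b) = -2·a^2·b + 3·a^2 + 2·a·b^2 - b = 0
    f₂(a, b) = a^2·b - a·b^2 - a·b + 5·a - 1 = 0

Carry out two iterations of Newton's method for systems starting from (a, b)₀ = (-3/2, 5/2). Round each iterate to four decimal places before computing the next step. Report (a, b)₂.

At (-3/2, 5/2): F = (-25.7500, 10.2500).
Jacobian J = [[-4·a·b + 6·a + 2·b^2, -2·a^2 + 4·a·b - 1], [2·a·b - b^2 - b + 5, a^2 - 2·a·b - a]].
At the point, J = [[18.5000, -20.5000], [-11.2500, 11.2500]] (det J = -22.5000).
Solving J·Δ = −F gives Δ = (-3.5361, -4.4472).
Then the next iterate is (a, b)₁ = (-5.0361, -1.9472).
Round to (-5.0361, -1.9472) and repeat: F = (138.615432, -66.277455), J = [[-61.8586, -12.499431], [22.7682, 10.785815]].
Δ = (1.7424, 2.4668), so (a, b)₂ = (-3.2937, 0.5196).

(-3.2937, 0.5196)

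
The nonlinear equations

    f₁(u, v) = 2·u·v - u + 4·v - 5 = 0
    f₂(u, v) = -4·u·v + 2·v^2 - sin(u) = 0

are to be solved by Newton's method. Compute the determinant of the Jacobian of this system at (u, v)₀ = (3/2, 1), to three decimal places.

26.495

J = [[2·v - 1, 2·u + 4], [-4·v - cos(u), -4·u + 4·v]].
At the point, J = [[1.000, 7.000], [-4.07074, -2.000]].
det J = 26.495.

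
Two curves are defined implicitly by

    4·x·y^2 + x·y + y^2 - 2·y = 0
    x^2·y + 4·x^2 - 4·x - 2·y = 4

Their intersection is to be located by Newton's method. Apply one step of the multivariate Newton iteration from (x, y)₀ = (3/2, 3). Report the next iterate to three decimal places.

(1.537, 1.483)

At (3/2, 3): F = (61.500, -0.250).
Jacobian J = [[4·y^2 + y, 8·x·y + x + 2·y - 2], [2·x·y + 8·x - 4, x^2 - 2]].
At the point, J = [[39.000, 41.500], [17.000, 0.250]] (det J = -695.750).
Solving J·Δ = −F gives Δ = (0.037, -1.517).
Then the next iterate is (x, y)₁ = (1.537, 1.483).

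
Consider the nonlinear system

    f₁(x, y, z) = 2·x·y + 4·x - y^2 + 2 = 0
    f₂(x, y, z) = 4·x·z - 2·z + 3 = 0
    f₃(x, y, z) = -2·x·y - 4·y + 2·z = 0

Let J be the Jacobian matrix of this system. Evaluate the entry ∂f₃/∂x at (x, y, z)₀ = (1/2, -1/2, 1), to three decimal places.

∂f₃/∂x = -2·y.
At (1/2, -1/2, 1) this is 1.000.

1.000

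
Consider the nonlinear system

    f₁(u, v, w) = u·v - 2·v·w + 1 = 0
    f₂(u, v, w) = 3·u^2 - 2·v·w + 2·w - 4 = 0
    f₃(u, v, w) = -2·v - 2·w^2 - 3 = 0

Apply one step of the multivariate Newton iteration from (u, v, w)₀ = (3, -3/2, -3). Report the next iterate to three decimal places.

(1.886, -0.834, -1.389)

At (3, -3/2, -3): F = (-12.500, 8.000, -18.000).
Jacobian J = [[v, u - 2·w, -2·v], [6·u, -2·w, -2·v + 2], [0, -2, -4·w]].
At the point, J = [[-1.500, 9.000, 3.000], [18.000, 6.000, 5.000], [0.000, -2.000, 12.000]] (det J = -2175.000).
Solving J·Δ = −F gives Δ = (-1.114, 0.666, 1.611).
Then the next iterate is (u, v, w)₁ = (1.886, -0.834, -1.389).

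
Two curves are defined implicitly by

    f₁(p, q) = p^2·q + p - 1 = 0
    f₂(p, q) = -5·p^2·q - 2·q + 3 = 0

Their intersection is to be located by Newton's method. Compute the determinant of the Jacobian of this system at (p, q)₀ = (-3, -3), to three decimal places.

-83.000

J = [[2·p·q + 1, p^2], [-10·p·q, -5·p^2 - 2]].
At the point, J = [[19.000, 9.000], [-90.000, -47.000]].
det J = -83.000.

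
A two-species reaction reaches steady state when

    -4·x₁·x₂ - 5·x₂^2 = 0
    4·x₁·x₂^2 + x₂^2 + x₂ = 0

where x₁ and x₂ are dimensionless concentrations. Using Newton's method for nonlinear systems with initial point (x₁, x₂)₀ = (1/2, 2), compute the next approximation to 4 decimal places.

(0.5161, 0.9032)

At (1/2, 2): F = (-24.0000, 14.0000).
Jacobian J = [[-4·x₂, -4·x₁ - 10·x₂], [4·x₂^2, 8·x₁·x₂ + 2·x₂ + 1]].
At the point, J = [[-8.0000, -22.0000], [16.0000, 13.0000]] (det J = 248.0000).
Solving J·Δ = −F gives Δ = (0.0161, -1.0968).
Then the next iterate is (x₁, x₂)₁ = (0.5161, 0.9032).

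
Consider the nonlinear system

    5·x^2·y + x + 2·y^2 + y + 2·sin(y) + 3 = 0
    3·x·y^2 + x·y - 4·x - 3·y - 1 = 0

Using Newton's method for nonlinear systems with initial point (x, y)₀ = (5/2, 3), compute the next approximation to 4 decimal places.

At (5/2, 3): F = (120.532240, 55.0000).
Jacobian J = [[10·x·y + 1, 5·x^2 + 4·y + 2·cos(y) + 1], [3·y^2 + y - 4, 6·x·y + x - 3]].
At the point, J = [[76.0000, 42.270015], [26.0000, 44.5000]] (det J = 2282.979610).
Solving J·Δ = −F gives Δ = (-1.3311, -0.4582).
Then the next iterate is (x, y)₁ = (1.1689, 2.5418).

(1.1689, 2.5418)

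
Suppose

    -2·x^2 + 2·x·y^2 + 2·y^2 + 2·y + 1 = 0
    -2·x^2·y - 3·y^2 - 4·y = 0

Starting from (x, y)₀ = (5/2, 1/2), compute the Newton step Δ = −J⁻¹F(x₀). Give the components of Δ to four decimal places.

At (5/2, 1/2): F = (-8.7500, -9.0000).
Jacobian J = [[-4·x + 2·y^2, 4·x·y + 4·y + 2], [-4·x·y, -2·x^2 - 6·y - 4]].
At the point, J = [[-9.5000, 9.0000], [-5.0000, -19.5000]] (det J = 230.2500).
Solving J·Δ = −F gives Δ = (-1.0928, -0.1813).

(-1.0928, -0.1813)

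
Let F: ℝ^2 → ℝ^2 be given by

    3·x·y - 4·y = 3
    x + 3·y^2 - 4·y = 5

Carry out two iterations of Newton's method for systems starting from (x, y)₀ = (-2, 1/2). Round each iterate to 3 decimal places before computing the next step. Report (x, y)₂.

At (-2, 1/2): F = (-8.000, -8.250).
Jacobian J = [[3·y, 3·x - 4], [1, 6·y - 4]].
At the point, J = [[1.500, -10.000], [1.000, -1.000]] (det J = 8.500).
Solving J·Δ = −F gives Δ = (8.765, 0.515).
Then the next iterate is (x, y)₁ = (6.765, 1.015).
Round to (6.765, 1.015) and repeat: F = (13.53942, 0.79567), J = [[3.045, 16.295], [1.000, 2.090]].
Δ = (1.544, -1.119), so (x, y)₂ = (8.309, -0.104).

(8.309, -0.104)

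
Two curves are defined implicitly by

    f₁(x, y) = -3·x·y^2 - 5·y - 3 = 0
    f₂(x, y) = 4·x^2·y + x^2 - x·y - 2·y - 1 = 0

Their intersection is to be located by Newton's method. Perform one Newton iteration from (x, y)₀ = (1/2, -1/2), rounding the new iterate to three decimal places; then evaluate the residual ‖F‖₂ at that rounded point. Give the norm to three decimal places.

At (1/2, -1/2): F = (-0.875, 0.000).
Jacobian J = [[-3·y^2, -6·x·y - 5], [8·x·y + 2·x - y, 4·x^2 - x - 2]].
At the point, J = [[-0.750, -3.500], [-0.500, -1.500]] (det J = -0.625).
Solving J·Δ = −F gives Δ = (2.100, -0.700).
Then the next iterate is (x, y)₁ = (2.600, -1.200).
Re-evaluating at (2.600, -1.200): F = (-8.232, -21.168), so ‖F‖₂ = 22.712.

22.712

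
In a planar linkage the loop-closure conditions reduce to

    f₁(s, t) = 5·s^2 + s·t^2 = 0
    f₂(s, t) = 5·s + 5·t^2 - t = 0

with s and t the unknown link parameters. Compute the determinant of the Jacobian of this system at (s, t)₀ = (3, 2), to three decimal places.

J = [[10·s + t^2, 2·s·t], [5, 10·t - 1]].
At the point, J = [[34.000, 12.000], [5.000, 19.000]].
det J = 586.000.

586.000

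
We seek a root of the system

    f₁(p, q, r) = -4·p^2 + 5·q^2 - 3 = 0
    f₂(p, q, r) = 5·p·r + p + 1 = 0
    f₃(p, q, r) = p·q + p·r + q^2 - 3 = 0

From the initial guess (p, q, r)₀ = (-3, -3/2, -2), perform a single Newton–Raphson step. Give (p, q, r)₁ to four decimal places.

(-1.6504, -1.1907, -0.9431)

At (-3, -3/2, -2): F = (-27.7500, 28.0000, 9.7500).
Jacobian J = [[-8·p, 10·q, 0], [5·r + 1, 0, 5·p], [q + r, p + 2·q, p]].
At the point, J = [[24.0000, -15.0000, 0.0000], [-9.0000, 0.0000, -15.0000], [-3.5000, -6.0000, -3.0000]] (det J = -2542.5000).
Solving J·Δ = −F gives Δ = (1.3496, 0.3093, 1.0569).
Then the next iterate is (p, q, r)₁ = (-1.6504, -1.1907, -0.9431).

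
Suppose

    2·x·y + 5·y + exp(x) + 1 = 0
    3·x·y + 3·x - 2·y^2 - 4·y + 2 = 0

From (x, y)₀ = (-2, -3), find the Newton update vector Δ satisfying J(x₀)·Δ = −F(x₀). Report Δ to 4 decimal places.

At (-2, -3): F = (-1.864665, 8.0000).
Jacobian J = [[2·y + exp(x), 2·x + 5], [3·y + 3, 3·x - 4·y - 4]].
At the point, J = [[-5.864665, 1.0000], [-6.0000, 2.0000]] (det J = -5.729329).
Solving J·Δ = −F gives Δ = (-2.0472, -10.1417).

(-2.0472, -10.1417)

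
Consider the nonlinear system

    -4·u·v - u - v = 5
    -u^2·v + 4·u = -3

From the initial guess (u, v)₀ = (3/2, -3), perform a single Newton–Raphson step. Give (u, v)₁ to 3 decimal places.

At (3/2, -3): F = (14.500, 15.750).
Jacobian J = [[-4·v - 1, -4·u - 1], [-2·u·v + 4, -u^2]].
At the point, J = [[11.000, -7.000], [13.000, -2.250]] (det J = 66.250).
Solving J·Δ = −F gives Δ = (-1.172, 0.230).
Then the next iterate is (u, v)₁ = (0.328, -2.770).

(0.328, -2.770)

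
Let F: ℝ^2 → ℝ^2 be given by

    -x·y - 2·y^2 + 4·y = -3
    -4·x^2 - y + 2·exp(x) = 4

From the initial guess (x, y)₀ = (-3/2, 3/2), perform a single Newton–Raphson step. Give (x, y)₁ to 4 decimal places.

At (-3/2, 3/2): F = (6.7500, -14.053740).
Jacobian J = [[-y, -x - 4·y + 4], [-8·x + 2·exp(x), -1]].
At the point, J = [[-1.5000, -0.5000], [12.446260, -1.0000]] (det J = 7.723130).
Solving J·Δ = −F gives Δ = (1.7838, 8.1485).
Then the next iterate is (x, y)₁ = (0.2838, 9.6485).

(0.2838, 9.6485)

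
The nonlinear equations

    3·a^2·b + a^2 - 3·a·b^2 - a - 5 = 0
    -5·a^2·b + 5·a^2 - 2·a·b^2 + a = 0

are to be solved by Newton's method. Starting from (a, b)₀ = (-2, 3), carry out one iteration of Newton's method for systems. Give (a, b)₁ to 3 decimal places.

(-1.526, 1.775)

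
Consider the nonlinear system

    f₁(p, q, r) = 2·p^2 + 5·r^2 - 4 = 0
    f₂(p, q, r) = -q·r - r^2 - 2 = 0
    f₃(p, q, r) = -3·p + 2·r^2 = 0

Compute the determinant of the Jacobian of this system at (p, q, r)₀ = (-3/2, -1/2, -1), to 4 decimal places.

J = [[4·p, 0, 10·r], [0, -r, -q - 2·r], [-3, 0, 4·r]].
At the point, J = [[-6.0000, 0.0000, -10.0000], [0.0000, 1.0000, 2.5000], [-3.0000, 0.0000, -4.0000]].
det J = -6.0000.

-6.0000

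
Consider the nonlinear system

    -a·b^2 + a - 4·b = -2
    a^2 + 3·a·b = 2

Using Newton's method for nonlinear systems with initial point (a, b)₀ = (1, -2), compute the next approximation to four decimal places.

At (1, -2): F = (7.0000, -7.0000).
Jacobian J = [[-b^2 + 1, -2·a·b - 4], [2·a + 3·b, 3·a]].
At the point, J = [[-3.0000, 0.0000], [-4.0000, 3.0000]] (det J = -9.0000).
Solving J·Δ = −F gives Δ = (2.3333, 5.4444).
Then the next iterate is (a, b)₁ = (3.3333, 3.4444).

(3.3333, 3.4444)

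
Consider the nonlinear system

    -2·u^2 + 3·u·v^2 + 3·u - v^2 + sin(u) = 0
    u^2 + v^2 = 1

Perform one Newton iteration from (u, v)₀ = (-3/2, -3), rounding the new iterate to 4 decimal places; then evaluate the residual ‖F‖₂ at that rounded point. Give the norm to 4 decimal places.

18.2308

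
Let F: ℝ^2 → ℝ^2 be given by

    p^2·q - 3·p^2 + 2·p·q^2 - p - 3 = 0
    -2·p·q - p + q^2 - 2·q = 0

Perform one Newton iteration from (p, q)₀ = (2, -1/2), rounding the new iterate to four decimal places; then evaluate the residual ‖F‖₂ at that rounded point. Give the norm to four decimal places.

5.5337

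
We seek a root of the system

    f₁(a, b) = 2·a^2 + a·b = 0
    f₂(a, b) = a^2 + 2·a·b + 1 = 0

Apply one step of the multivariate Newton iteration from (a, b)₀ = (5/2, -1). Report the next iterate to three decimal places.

At (5/2, -1): F = (10.000, 2.250).
Jacobian J = [[4·a + b, a], [2·a + 2·b, 2·a]].
At the point, J = [[9.000, 2.500], [3.000, 5.000]] (det J = 37.500).
Solving J·Δ = −F gives Δ = (-1.183, 0.260).
Then the next iterate is (a, b)₁ = (1.317, -0.740).

(1.317, -0.740)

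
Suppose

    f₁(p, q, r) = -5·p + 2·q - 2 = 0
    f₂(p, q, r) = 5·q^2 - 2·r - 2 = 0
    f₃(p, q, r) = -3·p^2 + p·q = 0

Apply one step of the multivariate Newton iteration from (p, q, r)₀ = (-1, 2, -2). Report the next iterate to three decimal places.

(-0.727, -0.818, -19.182)

At (-1, 2, -2): F = (7.000, 22.000, -5.000).
Jacobian J = [[-5, 2, 0], [0, 10·q, -2], [-6·p + q, p, 0]].
At the point, J = [[-5.000, 2.000, 0.000], [0.000, 20.000, -2.000], [8.000, -1.000, 0.000]] (det J = -22.000).
Solving J·Δ = −F gives Δ = (0.273, -2.818, -17.182).
Then the next iterate is (p, q, r)₁ = (-0.727, -0.818, -19.182).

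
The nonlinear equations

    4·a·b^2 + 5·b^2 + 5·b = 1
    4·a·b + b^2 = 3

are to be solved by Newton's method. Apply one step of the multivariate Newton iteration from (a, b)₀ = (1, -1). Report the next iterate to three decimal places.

(-0.636, -1.273)

At (1, -1): F = (3.000, -6.000).
Jacobian J = [[4·b^2, 8·a·b + 10·b + 5], [4·b, 4·a + 2·b]].
At the point, J = [[4.000, -13.000], [-4.000, 2.000]] (det J = -44.000).
Solving J·Δ = −F gives Δ = (-1.636, -0.273).
Then the next iterate is (a, b)₁ = (-0.636, -1.273).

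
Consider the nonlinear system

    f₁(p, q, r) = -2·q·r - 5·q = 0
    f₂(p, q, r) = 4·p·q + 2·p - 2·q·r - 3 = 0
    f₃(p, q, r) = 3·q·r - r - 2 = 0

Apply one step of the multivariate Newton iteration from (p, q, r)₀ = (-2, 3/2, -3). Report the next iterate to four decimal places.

(-1.0771, 0.1277, -2.9574)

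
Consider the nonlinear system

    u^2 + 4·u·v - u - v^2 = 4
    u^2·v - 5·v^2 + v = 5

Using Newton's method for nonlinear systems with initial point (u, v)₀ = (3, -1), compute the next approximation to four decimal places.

At (3, -1): F = (-11.0000, -20.0000).
Jacobian J = [[2·u + 4·v - 1, 4·u - 2·v], [2·u·v, u^2 - 10·v + 1]].
At the point, J = [[1.0000, 14.0000], [-6.0000, 20.0000]] (det J = 104.0000).
Solving J·Δ = −F gives Δ = (-0.5769, 0.8269).
Then the next iterate is (u, v)₁ = (2.4231, -0.1731).

(2.4231, -0.1731)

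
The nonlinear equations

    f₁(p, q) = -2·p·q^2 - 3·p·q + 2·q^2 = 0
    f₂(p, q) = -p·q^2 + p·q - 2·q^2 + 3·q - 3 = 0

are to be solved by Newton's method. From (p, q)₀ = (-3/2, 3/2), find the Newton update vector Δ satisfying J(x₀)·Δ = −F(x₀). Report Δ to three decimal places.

At (-3/2, 3/2): F = (18.000, -1.875).
Jacobian J = [[-2·q^2 - 3·q, -4·p·q - 3·p + 4·q], [-q^2 + q, -2·p·q + p - 4·q + 3]].
At the point, J = [[-9.000, 19.500], [-0.750, 0.000]] (det J = 14.625).
Solving J·Δ = −F gives Δ = (-2.500, -2.077).

(-2.500, -2.077)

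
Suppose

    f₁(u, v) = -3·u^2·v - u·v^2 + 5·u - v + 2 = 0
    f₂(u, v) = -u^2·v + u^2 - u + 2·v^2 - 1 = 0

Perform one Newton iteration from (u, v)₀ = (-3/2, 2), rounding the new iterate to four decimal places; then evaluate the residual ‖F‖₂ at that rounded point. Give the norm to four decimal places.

At (-3/2, 2): F = (-15.0000, 6.2500).
Jacobian J = [[-6·u·v - v^2 + 5, -3·u^2 - 2·u·v - 1], [-2·u·v + 2·u - 1, -u^2 + 4·v]].
At the point, J = [[19.0000, -1.7500], [2.0000, 5.7500]] (det J = 112.7500).
Solving J·Δ = −F gives Δ = (0.6680, -1.3193).
Then the next iterate is (u, v)₁ = (-0.8320, 0.6807).
Re-evaluating at (-0.8320, 0.6807): F = (-3.868781, 0.979732), so ‖F‖₂ = 3.9909.

3.9909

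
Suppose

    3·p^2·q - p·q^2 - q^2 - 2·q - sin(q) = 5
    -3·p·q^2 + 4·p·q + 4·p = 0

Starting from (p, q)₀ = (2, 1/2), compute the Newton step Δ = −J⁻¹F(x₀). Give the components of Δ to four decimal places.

At (2, 1/2): F = (-1.229426, 10.5000).
Jacobian J = [[6·p·q - q^2, 3·p^2 - 2·p·q - 2·q - cos(q) - 2], [-3·q^2 + 4·q + 4, -6·p·q + 4·p]].
At the point, J = [[5.7500, 6.122417], [5.2500, 2.0000]] (det J = -20.642692).
Solving J·Δ = −F gives Δ = (-3.2333, 3.2374).

(-3.2333, 3.2374)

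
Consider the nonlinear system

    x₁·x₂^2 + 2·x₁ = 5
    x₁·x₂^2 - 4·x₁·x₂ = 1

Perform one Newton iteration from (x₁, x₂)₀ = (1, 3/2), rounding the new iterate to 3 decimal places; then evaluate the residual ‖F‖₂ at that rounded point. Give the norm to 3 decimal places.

33.884

At (1, 3/2): F = (-0.750, -4.750).
Jacobian J = [[x₂^2 + 2, 2·x₁·x₂], [x₂^2 - 4·x₂, 2·x₁·x₂ - 4·x₁]].
At the point, J = [[4.250, 3.000], [-3.750, -1.000]] (det J = 7.000).
Solving J·Δ = −F gives Δ = (-2.143, 3.286).
Then the next iterate is (x₁, x₂)₁ = (-1.143, 4.786).
Re-evaluating at (-1.143, 4.786): F = (-33.46732, -5.29973), so ‖F‖₂ = 33.884.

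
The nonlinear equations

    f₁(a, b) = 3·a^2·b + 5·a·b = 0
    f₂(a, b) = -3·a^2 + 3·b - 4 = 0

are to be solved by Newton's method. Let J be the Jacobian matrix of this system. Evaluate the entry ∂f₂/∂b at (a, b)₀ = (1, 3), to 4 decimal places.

3.0000

∂f₂/∂b = 3.
At (1, 3) this is 3.0000.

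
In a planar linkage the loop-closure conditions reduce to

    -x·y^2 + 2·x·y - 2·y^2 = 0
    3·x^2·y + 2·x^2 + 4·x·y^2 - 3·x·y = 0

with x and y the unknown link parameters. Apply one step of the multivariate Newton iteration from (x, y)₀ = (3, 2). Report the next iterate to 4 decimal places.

(1.8916, 1.4286)

At (3, 2): F = (-8.0000, 102.0000).
Jacobian J = [[-y^2 + 2·y, -2·x·y + 2·x - 4·y], [6·x·y + 4·x + 4·y^2 - 3·y, 3·x^2 + 8·x·y - 3·x]].
At the point, J = [[0.0000, -14.0000], [58.0000, 66.0000]] (det J = 812.0000).
Solving J·Δ = −F gives Δ = (-1.1084, -0.5714).
Then the next iterate is (x, y)₁ = (1.8916, 1.4286).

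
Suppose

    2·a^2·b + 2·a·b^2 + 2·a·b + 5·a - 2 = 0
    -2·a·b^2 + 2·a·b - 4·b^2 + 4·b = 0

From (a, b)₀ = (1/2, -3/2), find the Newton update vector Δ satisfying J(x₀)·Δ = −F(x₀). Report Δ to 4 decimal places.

(0.3085, 1.0532)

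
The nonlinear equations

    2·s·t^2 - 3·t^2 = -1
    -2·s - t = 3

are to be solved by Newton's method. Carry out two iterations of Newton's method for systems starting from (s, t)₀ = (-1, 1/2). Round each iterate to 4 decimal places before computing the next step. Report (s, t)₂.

(-1.6979, 0.3957)

At (-1, 1/2): F = (-0.2500, -1.5000).
Jacobian J = [[2·t^2, 4·s·t - 6·t], [-2, -1]].
At the point, J = [[0.5000, -5.0000], [-2.0000, -1.0000]] (det J = -10.5000).
Solving J·Δ = −F gives Δ = (-0.6905, -0.1190).
Then the next iterate is (s, t)₁ = (-1.6905, 0.3810).
Round to (-1.6905, 0.3810) and repeat: F = (0.073728, 0.0000), J = [[0.290322, -4.862322], [-2.0000, -1.0000]].
Δ = (-0.0074, 0.0147), so (s, t)₂ = (-1.6979, 0.3957).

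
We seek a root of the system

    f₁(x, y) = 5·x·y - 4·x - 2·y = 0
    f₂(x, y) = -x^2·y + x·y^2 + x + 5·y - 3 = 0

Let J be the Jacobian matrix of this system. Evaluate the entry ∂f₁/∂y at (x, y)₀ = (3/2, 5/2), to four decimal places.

5.5000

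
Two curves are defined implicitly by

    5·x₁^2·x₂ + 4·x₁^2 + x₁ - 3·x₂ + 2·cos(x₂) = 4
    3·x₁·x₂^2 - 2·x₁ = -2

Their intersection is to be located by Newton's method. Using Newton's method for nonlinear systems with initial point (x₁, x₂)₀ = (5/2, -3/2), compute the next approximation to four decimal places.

(2.4918, -0.8851)

At (5/2, -3/2): F = (-18.733526, 13.8750).
Jacobian J = [[10·x₁·x₂ + 8·x₁ + 1, 5·x₁^2 - 2·sin(x₂) - 3], [3·x₂^2 - 2, 6·x₁·x₂]].
At the point, J = [[-16.5000, 30.244990], [4.7500, -22.5000]] (det J = 227.586298).
Solving J·Δ = −F gives Δ = (-0.0082, 0.6149).
Then the next iterate is (x₁, x₂)₁ = (2.4918, -0.8851).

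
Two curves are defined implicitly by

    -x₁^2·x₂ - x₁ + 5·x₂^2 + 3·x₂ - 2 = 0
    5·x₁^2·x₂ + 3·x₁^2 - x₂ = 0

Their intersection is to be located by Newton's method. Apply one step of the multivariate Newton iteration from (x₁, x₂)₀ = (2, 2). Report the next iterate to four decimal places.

(1.4098, 0.9836)

At (2, 2): F = (14.0000, 50.0000).
Jacobian J = [[-2·x₁·x₂ - 1, -x₁^2 + 10·x₂ + 3], [10·x₁·x₂ + 6·x₁, 5·x₁^2 - 1]].
At the point, J = [[-9.0000, 19.0000], [52.0000, 19.0000]] (det J = -1159.0000).
Solving J·Δ = −F gives Δ = (-0.5902, -1.0164).
Then the next iterate is (x₁, x₂)₁ = (1.4098, 0.9836).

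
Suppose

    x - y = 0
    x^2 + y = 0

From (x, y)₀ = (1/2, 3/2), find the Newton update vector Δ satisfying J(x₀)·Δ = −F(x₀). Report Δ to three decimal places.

At (1/2, 3/2): F = (-1.000, 1.750).
Jacobian J = [[1, -1], [2·x, 1]].
At the point, J = [[1.000, -1.000], [1.000, 1.000]] (det J = 2.000).
Solving J·Δ = −F gives Δ = (-0.375, -1.375).

(-0.375, -1.375)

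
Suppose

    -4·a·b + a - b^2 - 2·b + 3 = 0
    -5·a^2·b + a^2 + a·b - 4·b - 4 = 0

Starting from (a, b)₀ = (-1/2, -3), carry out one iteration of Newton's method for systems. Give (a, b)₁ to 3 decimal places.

(0.611, -4.325)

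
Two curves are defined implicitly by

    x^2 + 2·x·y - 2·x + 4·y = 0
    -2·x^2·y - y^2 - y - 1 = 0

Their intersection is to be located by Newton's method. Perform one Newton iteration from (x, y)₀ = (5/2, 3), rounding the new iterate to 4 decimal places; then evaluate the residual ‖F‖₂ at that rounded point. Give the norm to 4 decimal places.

28.5147

At (5/2, 3): F = (28.2500, -50.5000).
Jacobian J = [[2·x + 2·y - 2, 2·x + 4], [-4·x·y, -2·x^2 - 2·y - 1]].
At the point, J = [[9.0000, 9.0000], [-30.0000, -19.5000]] (det J = 94.5000).
Solving J·Δ = −F gives Δ = (1.0198, -4.1587).
Then the next iterate is (x, y)₁ = (3.5198, -1.1587).
Re-evaluating at (3.5198, -1.1587): F = (-7.442192, 27.526364), so ‖F‖₂ = 28.5147.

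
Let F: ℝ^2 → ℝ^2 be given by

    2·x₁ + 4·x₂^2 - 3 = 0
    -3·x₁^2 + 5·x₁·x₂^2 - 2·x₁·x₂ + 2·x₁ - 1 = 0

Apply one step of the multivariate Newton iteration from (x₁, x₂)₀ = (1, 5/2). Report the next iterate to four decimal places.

(1.1679, 1.2832)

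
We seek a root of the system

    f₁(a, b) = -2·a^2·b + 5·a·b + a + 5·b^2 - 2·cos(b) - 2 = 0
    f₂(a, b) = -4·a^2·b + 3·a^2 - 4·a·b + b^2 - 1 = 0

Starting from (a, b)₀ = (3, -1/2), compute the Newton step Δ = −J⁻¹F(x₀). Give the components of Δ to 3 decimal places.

(-5.325, -2.452)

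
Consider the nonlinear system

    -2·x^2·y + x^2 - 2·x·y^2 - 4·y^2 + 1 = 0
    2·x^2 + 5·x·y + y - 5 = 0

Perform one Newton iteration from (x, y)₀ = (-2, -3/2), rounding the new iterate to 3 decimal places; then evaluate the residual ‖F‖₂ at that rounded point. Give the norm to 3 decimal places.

At (-2, -3/2): F = (17.000, 16.500).
Jacobian J = [[-4·x·y + 2·x - 2·y^2, -2·x^2 - 4·x·y - 8·y], [4·x + 5·y, 5·x + 1]].
At the point, J = [[-20.500, -8.000], [-15.500, -9.000]] (det J = 60.500).
Solving J·Δ = −F gives Δ = (0.347, 1.236).
Then the next iterate is (x, y)₁ = (-1.653, -0.264).
Re-evaluating at (-1.653, -0.264): F = (5.12675, 2.38278), so ‖F‖₂ = 5.653.

5.653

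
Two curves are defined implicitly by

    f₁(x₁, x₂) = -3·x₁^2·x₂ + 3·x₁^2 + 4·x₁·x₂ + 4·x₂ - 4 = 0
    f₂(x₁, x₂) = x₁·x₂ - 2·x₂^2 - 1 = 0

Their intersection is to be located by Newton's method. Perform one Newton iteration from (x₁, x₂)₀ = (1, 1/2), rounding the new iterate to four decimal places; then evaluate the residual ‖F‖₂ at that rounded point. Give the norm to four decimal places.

At (1, 1/2): F = (1.5000, -1.0000).
Jacobian J = [[-6·x₁·x₂ + 6·x₁ + 4·x₂, -3·x₁^2 + 4·x₁ + 4], [x₂, x₁ - 4·x₂]].
At the point, J = [[5.0000, 5.0000], [0.5000, -1.0000]] (det J = -7.5000).
Solving J·Δ = −F gives Δ = (0.4667, -0.7667).
Then the next iterate is (x₁, x₂)₁ = (1.4667, -0.2667).
Re-evaluating at (1.4667, -0.2667): F = (1.543333, -1.533427), so ‖F‖₂ = 2.1756.

2.1756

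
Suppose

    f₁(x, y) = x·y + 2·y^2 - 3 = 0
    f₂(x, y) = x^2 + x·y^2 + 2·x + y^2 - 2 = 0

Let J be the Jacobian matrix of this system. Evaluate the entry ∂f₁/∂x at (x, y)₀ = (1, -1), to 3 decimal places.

-1.000

∂f₁/∂x = y.
At (1, -1) this is -1.000.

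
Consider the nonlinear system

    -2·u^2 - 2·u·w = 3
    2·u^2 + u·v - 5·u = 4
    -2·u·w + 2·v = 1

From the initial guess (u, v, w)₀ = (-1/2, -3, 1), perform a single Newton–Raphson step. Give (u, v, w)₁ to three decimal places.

At (-1/2, -3, 1): F = (-2.500, 0.500, -6.000).
Jacobian J = [[-4·u - 2·w, 0, -2·u], [4·u + v - 5, u, 0], [-2·w, 2, -2·u]].
At the point, J = [[0.000, 0.000, 1.000], [-10.000, -0.500, 0.000], [-2.000, 2.000, 1.000]] (det J = -21.000).
Solving J·Δ = −F gives Δ = (-0.036, 1.714, 2.500).
Then the next iterate is (u, v, w)₁ = (-0.536, -1.286, 3.500).

(-0.536, -1.286, 3.500)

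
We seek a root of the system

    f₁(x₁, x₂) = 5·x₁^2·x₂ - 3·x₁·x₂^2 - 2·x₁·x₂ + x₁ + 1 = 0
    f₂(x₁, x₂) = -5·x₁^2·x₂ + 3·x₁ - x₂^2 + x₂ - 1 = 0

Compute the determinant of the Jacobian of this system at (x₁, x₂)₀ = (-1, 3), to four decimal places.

-205.0000

J = [[10·x₁·x₂ - 3·x₂^2 - 2·x₂ + 1, 5·x₁^2 - 6·x₁·x₂ - 2·x₁], [-10·x₁·x₂ + 3, -5·x₁^2 - 2·x₂ + 1]].
At the point, J = [[-62.0000, 25.0000], [33.0000, -10.0000]].
det J = -205.0000.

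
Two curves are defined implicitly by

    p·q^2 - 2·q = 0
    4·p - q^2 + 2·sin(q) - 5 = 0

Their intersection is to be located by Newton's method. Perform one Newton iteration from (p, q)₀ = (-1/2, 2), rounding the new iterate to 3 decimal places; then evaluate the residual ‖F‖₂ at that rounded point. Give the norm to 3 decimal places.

22.292

At (-1/2, 2): F = (-6.000, -9.18141).
Jacobian J = [[q^2, 2·p·q - 2], [4, -2·q + 2·cos(q)]].
At the point, J = [[4.000, -4.000], [4.000, -4.83229]] (det J = -3.32917).
Solving J·Δ = −F gives Δ = (-2.322, -3.822).
Then the next iterate is (p, q)₁ = (-2.822, -1.822).
Re-evaluating at (-2.822, -1.822): F = (-5.72415, -21.54491), so ‖F‖₂ = 22.292.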